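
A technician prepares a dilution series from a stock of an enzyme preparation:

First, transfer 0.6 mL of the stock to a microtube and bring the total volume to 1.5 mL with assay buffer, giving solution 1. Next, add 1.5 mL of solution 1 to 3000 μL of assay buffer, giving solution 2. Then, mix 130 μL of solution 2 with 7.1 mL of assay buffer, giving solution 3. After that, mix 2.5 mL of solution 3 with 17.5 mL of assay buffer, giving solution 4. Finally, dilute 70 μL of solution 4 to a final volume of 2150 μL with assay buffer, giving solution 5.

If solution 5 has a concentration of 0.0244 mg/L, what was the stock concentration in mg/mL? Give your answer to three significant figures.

Step 1: 0.6 mL brought to 1.5 mL → factor 1.5/0.6 = 2.5
Step 2: 1.5 mL + 3000 μL = 4.5 mL total → factor 4.5/1.5 = 3
Step 3: 130 μL + 7.1 mL = 7230 μL total → factor 7230/130 = 55.615
Step 4: 2.5 mL + 17.5 mL = 20 mL total → factor 20/2.5 = 8
Step 5: 70 μL brought to 2150 μL → factor 2150/70 = 30.714
Overall dilution factor = 2.5 × 3 × 55.615 × 8 × 30.714 = 1.0249 × 10^5
Stock = 0.0244 mg/L × 1.0249 × 10^5 = 2501 mg/L = 2.50 mg/mL

2.50 mg/mL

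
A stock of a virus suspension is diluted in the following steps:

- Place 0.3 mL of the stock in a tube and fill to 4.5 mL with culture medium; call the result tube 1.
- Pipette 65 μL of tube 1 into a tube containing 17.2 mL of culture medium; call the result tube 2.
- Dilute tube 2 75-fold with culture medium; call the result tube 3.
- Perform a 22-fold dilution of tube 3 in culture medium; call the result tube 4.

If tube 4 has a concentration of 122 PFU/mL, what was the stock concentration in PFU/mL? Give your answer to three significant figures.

Step 1: 0.3 mL brought to 4.5 mL → factor 4.5/0.3 = 15
Step 2: 65 μL + 17.2 mL = 17265 μL total → factor 17265/65 = 265.62
Step 3: 75-fold → factor 75
Step 4: 22-fold → factor 22
Overall dilution factor = 15 × 265.62 × 75 × 22 = 6.574 × 10^6
Stock = 122 PFU/mL × 6.574 × 10^6 = 8.02 × 10^8 PFU/mL

8.02 × 10^8 PFU/mL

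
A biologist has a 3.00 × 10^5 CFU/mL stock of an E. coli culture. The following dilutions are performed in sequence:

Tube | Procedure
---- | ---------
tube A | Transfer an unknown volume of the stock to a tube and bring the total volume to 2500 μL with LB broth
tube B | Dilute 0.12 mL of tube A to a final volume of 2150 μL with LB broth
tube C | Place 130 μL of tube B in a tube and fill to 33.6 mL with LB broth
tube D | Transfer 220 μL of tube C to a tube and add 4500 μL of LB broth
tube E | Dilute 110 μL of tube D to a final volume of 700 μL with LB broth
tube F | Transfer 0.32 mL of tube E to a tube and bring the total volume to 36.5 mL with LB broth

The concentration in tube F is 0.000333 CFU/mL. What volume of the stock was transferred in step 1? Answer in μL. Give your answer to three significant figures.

200 μL

Step 1: v brought to 2500 μL → factor = 2500 μL/v
Step 2: 0.12 mL brought to 2150 μL → factor 2.15/0.12 = 17.917
Step 3: 130 μL brought to 33.6 mL → factor 33600/130 = 258.46
Step 4: 220 μL + 4500 μL = 4720 μL total → factor 4720/220 = 21.455
Step 5: 110 μL brought to 700 μL → factor 700/110 = 6.3636
Step 6: 0.32 mL brought to 36.5 mL → factor 36.5/0.32 = 114.06
Product of known-step factors = 7.2114 × 10^7
Overall factor = 3.00 × 10^5 CFU/mL / (0.000333 CFU/mL) = 9.009 × 10^8
Step-1 factor = 9.009 × 10^8 / 7.2114 × 10^7 = 12.493
v = 2500 μL / 12.493 = 200 μL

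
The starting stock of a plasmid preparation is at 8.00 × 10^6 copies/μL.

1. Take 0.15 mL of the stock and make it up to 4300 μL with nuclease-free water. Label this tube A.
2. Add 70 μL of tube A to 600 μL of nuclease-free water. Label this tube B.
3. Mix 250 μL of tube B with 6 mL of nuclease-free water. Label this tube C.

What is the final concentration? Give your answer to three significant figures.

Step 1: 0.15 mL brought to 4300 μL → factor 4.3/0.15 = 28.667
Step 2: 70 μL + 600 μL = 670 μL total → factor 670/70 = 9.5714
Step 3: 250 μL + 6 mL = 6250 μL total → factor 6250/250 = 25
Overall dilution factor = 28.667 × 9.5714 × 25 = 6859.5
Final = 8.00 × 10^6 copies/μL / 6859.5 = 1.17 × 10^3 copies/μL

1.17 × 10^3 copies/μL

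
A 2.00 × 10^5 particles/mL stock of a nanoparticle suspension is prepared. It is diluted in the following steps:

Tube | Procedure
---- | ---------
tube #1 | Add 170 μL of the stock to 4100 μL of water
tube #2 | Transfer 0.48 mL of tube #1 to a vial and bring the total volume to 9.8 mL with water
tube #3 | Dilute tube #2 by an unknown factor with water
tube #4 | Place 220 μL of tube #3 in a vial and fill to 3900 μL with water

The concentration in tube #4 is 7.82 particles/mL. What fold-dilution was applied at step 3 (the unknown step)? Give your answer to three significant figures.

2.81-fold

Step 1: 170 μL + 4100 μL = 4270 μL total → factor 4270/170 = 25.118
Step 2: 0.48 mL brought to 9.8 mL → factor 9.8/0.48 = 20.417
Step 3: unknown factor x
Step 4: 220 μL brought to 3900 μL → factor 3900/220 = 17.727
Product of known-step factors = 9090.9
Overall factor = 2.00 × 10^5 particles/mL / (7.82 particles/mL) = 25575
x = 25575 / 9090.9 = 2.81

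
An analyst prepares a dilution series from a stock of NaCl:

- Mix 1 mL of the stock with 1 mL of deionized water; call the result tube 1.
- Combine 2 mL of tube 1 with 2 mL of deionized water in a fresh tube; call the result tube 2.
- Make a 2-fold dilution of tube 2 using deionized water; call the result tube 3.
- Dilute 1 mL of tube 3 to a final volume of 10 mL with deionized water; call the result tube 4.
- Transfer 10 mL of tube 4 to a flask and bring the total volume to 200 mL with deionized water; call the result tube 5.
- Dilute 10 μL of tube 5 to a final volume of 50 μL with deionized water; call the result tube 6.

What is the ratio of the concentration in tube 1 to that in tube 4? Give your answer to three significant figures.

Step 1: 1 mL + 1 mL = 2 mL total → factor 2/1 = 2
Step 2: 2 mL + 2 mL = 4 mL total → factor 4/2 = 2
Step 3: 2-fold → factor 2
Step 4: 1 mL brought to 10 mL → factor 10/1 = 10
Dilution factor to tube 1 = 2; to tube 4 = 80
[tube 1]/[tube 4] = (factor to tube 4)/(factor to tube 1) = 80/2 = 40.0

40.0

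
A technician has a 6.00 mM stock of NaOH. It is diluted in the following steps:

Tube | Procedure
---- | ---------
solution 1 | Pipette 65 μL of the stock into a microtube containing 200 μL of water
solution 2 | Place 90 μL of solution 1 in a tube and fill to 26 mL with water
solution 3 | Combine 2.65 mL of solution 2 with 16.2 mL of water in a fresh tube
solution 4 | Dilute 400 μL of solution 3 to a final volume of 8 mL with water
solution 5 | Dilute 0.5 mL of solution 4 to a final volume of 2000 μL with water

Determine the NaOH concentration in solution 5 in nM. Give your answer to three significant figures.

Step 1: 65 μL + 200 μL = 265 μL total → factor 265/65 = 4.0769
Step 2: 90 μL brought to 26 mL → factor 26000/90 = 288.89
Step 3: 2.65 mL + 16.2 mL = 18.85 mL total → factor 18.85/2.65 = 7.1132
Step 4: 400 μL brought to 8 mL → factor 8000/400 = 20
Step 5: 0.5 mL brought to 2000 μL → factor 2/0.5 = 4
Overall dilution factor = 4.0769 × 288.89 × 7.1132 × 20 × 4 = 6.7022 × 10^5
Final = 6.00 mM / 6.7022 × 10^5 = 8.952 × 10^-6 mM = 8.95 nM

8.95 nM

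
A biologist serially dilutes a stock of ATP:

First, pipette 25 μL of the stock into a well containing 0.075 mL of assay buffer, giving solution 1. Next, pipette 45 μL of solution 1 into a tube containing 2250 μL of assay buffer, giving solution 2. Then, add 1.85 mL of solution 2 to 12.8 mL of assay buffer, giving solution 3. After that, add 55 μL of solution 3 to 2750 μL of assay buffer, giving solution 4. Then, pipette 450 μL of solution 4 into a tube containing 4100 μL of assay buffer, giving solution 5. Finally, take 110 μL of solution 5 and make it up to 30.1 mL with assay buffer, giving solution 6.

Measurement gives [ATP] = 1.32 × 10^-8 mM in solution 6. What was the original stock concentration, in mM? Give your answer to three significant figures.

Step 1: 25 μL + 0.075 mL = 100 μL total → factor 100/25 = 4
Step 2: 45 μL + 2250 μL = 2295 μL total → factor 2295/45 = 51
Step 3: 1.85 mL + 12.8 mL = 14.65 mL total → factor 14.65/1.85 = 7.9189
Step 4: 55 μL + 2750 μL = 2805 μL total → factor 2805/55 = 51
Step 5: 450 μL + 4100 μL = 4550 μL total → factor 4550/450 = 10.111
Step 6: 110 μL brought to 30.1 mL → factor 30100/110 = 273.64
Overall dilution factor = 4 × 51 × 7.9189 × 51 × 10.111 × 273.64 = 2.2795 × 10^8
Stock = 1.32 × 10^-8 mM × 2.2795 × 10^8 = 3.01 mM

3.01 mM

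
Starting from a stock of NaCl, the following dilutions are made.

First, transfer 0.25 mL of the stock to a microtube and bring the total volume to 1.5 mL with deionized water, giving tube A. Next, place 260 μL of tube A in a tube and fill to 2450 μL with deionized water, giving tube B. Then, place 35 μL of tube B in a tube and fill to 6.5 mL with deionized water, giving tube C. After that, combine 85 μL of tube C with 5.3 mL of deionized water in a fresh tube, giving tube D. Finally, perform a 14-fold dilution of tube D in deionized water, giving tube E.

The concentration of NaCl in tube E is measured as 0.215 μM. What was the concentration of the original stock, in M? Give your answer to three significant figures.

Step 1: 0.25 mL brought to 1.5 mL → factor 1.5/0.25 = 6
Step 2: 260 μL brought to 2450 μL → factor 2450/260 = 9.4231
Step 3: 35 μL brought to 6.5 mL → factor 6500/35 = 185.71
Step 4: 85 μL + 5.3 mL = 5385 μL total → factor 5385/85 = 63.353
Step 5: 14-fold → factor 14
Overall dilution factor = 6 × 9.4231 × 185.71 × 63.353 × 14 = 9.3129 × 10^6
Stock = 0.215 μM × 9.3129 × 10^6 = 2.002 × 10^6 μM = 2.00 M

2.00 M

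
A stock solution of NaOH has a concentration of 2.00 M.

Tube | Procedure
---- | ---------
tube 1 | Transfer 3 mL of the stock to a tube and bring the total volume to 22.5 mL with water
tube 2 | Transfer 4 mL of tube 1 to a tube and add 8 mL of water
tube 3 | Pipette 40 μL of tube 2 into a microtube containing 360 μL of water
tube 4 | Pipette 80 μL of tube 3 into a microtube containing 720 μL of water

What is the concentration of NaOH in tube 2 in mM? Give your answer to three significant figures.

Step 1: 3 mL brought to 22.5 mL → factor 22.5/3 = 7.5
Step 2: 4 mL + 8 mL = 12 mL total → factor 12/4 = 3
Dilution factor through tube 2 = 7.5 × 3 = 22.5
[tube 2] = 2.00 M / 22.5 = 0.08889 M = 88.9 mM

88.9 mM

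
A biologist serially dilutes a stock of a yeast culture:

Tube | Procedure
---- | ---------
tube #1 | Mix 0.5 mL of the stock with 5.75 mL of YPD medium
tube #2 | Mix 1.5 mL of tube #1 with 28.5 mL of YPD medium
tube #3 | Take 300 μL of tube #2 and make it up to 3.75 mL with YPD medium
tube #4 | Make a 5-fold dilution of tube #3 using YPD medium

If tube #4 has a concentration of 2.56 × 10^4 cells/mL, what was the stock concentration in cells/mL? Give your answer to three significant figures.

Step 1: 0.5 mL + 5.75 mL = 6.25 mL total → factor 6.25/0.5 = 12.5
Step 2: 1.5 mL + 28.5 mL = 30 mL total → factor 30/1.5 = 20
Step 3: 300 μL brought to 3.75 mL → factor 3750/300 = 12.5
Step 4: 5-fold → factor 5
Overall dilution factor = 12.5 × 20 × 12.5 × 5 = 15625
Stock = 2.56 × 10^4 cells/mL × 15625 = 4.00 × 10^8 cells/mL

4.00 × 10^8 cells/mL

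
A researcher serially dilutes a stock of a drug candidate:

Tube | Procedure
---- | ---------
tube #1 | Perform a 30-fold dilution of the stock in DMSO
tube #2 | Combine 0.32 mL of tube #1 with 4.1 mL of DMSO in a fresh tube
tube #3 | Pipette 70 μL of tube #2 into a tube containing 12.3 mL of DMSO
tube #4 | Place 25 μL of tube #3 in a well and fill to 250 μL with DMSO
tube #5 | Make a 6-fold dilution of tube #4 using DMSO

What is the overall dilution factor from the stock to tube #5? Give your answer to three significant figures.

Step 1: 30-fold → factor 30
Step 2: 0.32 mL + 4.1 mL = 4.42 mL total → factor 4.42/0.32 = 13.812
Step 3: 70 μL + 12.3 mL = 12370 μL total → factor 12370/70 = 176.71
Step 4: 25 μL brought to 250 μL → factor 250/25 = 10
Step 5: 6-fold → factor 6
Overall dilution factor = 30 × 13.812 × 176.71 × 10 × 6 = 4.3936 × 10^6

4.39 × 10^6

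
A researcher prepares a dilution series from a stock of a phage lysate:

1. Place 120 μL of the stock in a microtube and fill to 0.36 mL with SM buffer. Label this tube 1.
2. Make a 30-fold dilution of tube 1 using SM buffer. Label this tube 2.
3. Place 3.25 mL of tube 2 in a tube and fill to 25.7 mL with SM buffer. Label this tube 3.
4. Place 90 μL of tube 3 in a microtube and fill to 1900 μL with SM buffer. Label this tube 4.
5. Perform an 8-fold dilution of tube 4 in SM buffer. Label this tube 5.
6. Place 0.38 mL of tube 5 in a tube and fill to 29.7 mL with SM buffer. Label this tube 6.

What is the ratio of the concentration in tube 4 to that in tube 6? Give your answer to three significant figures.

Step 1: 120 μL brought to 0.36 mL → factor 360/120 = 3
Step 2: 30-fold → factor 30
Step 3: 3.25 mL brought to 25.7 mL → factor 25.7/3.25 = 7.9077
Step 4: 90 μL brought to 1900 μL → factor 1900/90 = 21.111
Step 5: 8-fold → factor 8
Step 6: 0.38 mL brought to 29.7 mL → factor 29.7/0.38 = 78.158
Dilution factor to tube 4 = 15025; to tube 6 = 9.3943 × 10^6
[tube 4]/[tube 6] = (factor to tube 6)/(factor to tube 4) = 9.3943 × 10^6/15025 = 625

625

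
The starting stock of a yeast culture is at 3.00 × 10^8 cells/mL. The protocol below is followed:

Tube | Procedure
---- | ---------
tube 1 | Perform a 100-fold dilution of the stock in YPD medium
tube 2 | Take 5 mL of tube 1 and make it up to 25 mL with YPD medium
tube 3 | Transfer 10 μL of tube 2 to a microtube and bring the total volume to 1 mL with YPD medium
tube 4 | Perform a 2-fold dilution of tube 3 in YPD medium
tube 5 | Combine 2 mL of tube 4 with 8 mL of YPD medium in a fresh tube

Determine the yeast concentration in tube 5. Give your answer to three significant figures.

Step 1: 100-fold → factor 100
Step 2: 5 mL brought to 25 mL → factor 25/5 = 5
Step 3: 10 μL brought to 1 mL → factor 1000/10 = 100
Step 4: 2-fold → factor 2
Step 5: 2 mL + 8 mL = 10 mL total → factor 10/2 = 5
Overall dilution factor = 100 × 5 × 100 × 2 × 5 = 5 × 10^5
Final = 3.00 × 10^8 cells/mL / 5 × 10^5 = 600 cells/mL

600 cells/mL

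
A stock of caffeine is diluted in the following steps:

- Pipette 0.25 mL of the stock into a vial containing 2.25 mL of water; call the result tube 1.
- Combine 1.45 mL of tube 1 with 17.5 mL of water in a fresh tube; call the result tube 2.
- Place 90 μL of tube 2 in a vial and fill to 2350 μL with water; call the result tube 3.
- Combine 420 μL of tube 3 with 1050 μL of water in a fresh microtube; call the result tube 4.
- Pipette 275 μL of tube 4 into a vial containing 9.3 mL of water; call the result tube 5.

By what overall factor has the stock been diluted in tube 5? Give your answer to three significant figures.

4.16 × 10^5

Step 1: 0.25 mL + 2.25 mL = 2.5 mL total → factor 2.5/0.25 = 10
Step 2: 1.45 mL + 17.5 mL = 18.95 mL total → factor 18.95/1.45 = 13.069
Step 3: 90 μL brought to 2350 μL → factor 2350/90 = 26.111
Step 4: 420 μL + 1050 μL = 1470 μL total → factor 1470/420 = 3.5
Step 5: 275 μL + 9.3 mL = 9575 μL total → factor 9575/275 = 34.818
Overall dilution factor = 10 × 13.069 × 26.111 × 3.5 × 34.818 = 4.1585 × 10^5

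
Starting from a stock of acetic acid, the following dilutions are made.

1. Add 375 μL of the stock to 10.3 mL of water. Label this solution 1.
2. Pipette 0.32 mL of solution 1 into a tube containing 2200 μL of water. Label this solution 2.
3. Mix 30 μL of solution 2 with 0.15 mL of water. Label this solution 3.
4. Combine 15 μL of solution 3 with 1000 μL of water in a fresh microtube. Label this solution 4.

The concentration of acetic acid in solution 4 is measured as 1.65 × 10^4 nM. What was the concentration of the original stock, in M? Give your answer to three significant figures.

1.50 M

Step 1: 375 μL + 10.3 mL = 10675 μL total → factor 10675/375 = 28.467
Step 2: 0.32 mL + 2200 μL = 2.52 mL total → factor 2.52/0.32 = 7.875
Step 3: 30 μL + 0.15 mL = 180 μL total → factor 180/30 = 6
Step 4: 15 μL + 1000 μL = 1015 μL total → factor 1015/15 = 67.667
Overall dilution factor = 28.467 × 7.875 × 6 × 67.667 = 91015
Stock = 1.65 × 10^4 nM × 91015 = 1.502 × 10^9 nM = 1.50 M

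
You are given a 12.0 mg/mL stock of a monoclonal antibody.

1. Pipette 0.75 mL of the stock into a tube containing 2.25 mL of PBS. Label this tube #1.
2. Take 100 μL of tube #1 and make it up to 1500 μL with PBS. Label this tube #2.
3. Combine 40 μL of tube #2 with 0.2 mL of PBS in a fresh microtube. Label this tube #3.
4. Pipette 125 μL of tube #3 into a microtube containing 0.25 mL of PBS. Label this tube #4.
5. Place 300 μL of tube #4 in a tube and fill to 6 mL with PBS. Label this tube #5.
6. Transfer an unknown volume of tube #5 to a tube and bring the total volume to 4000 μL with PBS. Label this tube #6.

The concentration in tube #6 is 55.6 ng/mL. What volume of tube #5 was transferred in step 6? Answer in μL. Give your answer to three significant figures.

Step 1: 0.75 mL + 2.25 mL = 3 mL total → factor 3/0.75 = 4
Step 2: 100 μL brought to 1500 μL → factor 1500/100 = 15
Step 3: 40 μL + 0.2 mL = 240 μL total → factor 240/40 = 6
Step 4: 125 μL + 0.25 mL = 375 μL total → factor 375/125 = 3
Step 5: 300 μL brought to 6 mL → factor 6000/300 = 20
Step 6: v brought to 4000 μL → factor = 4000 μL/v
Product of known-step factors = 21600
Overall factor = 12.0 mg/mL / (55.6 ng/mL) = 2.1583 × 10^5
Step-6 factor = 2.1583 × 10^5 / 21600 = 9.992
v = 4000 μL / 9.992 = 400 μL

400 μL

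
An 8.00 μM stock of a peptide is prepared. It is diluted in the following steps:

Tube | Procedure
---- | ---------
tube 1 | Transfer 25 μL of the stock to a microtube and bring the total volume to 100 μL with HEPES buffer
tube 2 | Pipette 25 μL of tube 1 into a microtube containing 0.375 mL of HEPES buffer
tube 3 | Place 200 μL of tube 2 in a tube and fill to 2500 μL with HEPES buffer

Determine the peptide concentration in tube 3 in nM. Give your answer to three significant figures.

10.0 nM

Step 1: 25 μL brought to 100 μL → factor 100/25 = 4
Step 2: 25 μL + 0.375 mL = 400 μL total → factor 400/25 = 16
Step 3: 200 μL brought to 2500 μL → factor 2500/200 = 12.5
Overall dilution factor = 4 × 16 × 12.5 = 800
Final = 8.00 μM / 800 = 0.01000 μM = 10.0 nM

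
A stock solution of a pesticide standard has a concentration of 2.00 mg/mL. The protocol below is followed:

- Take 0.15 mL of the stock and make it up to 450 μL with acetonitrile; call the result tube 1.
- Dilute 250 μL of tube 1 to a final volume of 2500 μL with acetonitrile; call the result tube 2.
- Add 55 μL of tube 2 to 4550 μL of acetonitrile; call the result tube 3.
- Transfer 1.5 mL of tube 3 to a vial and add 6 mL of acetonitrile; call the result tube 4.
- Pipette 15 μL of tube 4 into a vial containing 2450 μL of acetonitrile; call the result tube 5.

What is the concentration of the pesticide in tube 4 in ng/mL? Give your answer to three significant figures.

Step 1: 0.15 mL brought to 450 μL → factor 0.45/0.15 = 3
Step 2: 250 μL brought to 2500 μL → factor 2500/250 = 10
Step 3: 55 μL + 4550 μL = 4605 μL total → factor 4605/55 = 83.727
Step 4: 1.5 mL + 6 mL = 7.5 mL total → factor 7.5/1.5 = 5
Dilution factor through tube 4 = 3 × 10 × 83.727 × 5 = 12559
[tube 4] = 2.00 mg/mL / 12559 = 0.0001592 mg/mL = 159 ng/mL

159 ng/mL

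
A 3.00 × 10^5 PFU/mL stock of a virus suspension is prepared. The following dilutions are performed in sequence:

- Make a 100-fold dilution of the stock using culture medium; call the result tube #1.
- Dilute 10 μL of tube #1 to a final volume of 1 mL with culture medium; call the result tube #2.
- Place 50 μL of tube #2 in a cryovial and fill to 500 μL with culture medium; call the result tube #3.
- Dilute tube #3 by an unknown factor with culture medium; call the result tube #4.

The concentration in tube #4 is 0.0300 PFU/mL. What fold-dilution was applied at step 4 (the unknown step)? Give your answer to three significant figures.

Step 1: 100-fold → factor 100
Step 2: 10 μL brought to 1 mL → factor 1000/10 = 100
Step 3: 50 μL brought to 500 μL → factor 500/50 = 10
Step 4: unknown factor x
Product of known-step factors = 1 × 10^5
Overall factor = 3.00 × 10^5 PFU/mL / (0.0300 PFU/mL) = 1 × 10^7
x = 1 × 10^7 / 1 × 10^5 = 100

100-fold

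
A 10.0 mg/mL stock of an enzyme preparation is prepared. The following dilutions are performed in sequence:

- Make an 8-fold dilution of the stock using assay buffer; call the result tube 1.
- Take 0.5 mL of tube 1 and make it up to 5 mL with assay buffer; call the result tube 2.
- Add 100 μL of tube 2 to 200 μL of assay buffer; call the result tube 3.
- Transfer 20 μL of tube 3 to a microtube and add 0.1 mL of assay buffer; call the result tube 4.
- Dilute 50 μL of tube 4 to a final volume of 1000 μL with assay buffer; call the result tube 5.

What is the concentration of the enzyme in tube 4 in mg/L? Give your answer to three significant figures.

6.94 mg/L

Step 1: 8-fold → factor 8
Step 2: 0.5 mL brought to 5 mL → factor 5/0.5 = 10
Step 3: 100 μL + 200 μL = 300 μL total → factor 300/100 = 3
Step 4: 20 μL + 0.1 mL = 120 μL total → factor 120/20 = 6
Dilution factor through tube 4 = 8 × 10 × 3 × 6 = 1440
[tube 4] = 10.0 mg/mL / 1440 = 0.006944 mg/mL = 6.94 mg/L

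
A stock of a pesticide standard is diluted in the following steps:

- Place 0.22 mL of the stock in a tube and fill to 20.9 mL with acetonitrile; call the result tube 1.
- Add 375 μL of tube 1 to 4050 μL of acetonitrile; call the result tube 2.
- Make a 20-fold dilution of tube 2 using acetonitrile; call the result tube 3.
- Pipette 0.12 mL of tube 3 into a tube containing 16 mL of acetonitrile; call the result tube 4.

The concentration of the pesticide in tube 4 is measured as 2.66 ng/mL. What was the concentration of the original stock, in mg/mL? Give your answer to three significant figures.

Step 1: 0.22 mL brought to 20.9 mL → factor 20.9/0.22 = 95
Step 2: 375 μL + 4050 μL = 4425 μL total → factor 4425/375 = 11.8
Step 3: 20-fold → factor 20
Step 4: 0.12 mL + 16 mL = 16.12 mL total → factor 16.12/0.12 = 134.33
Overall dilution factor = 95 × 11.8 × 20 × 134.33 = 3.0118 × 10^6
Stock = 2.66 ng/mL × 3.0118 × 10^6 = 8.011 × 10^6 ng/mL = 8.01 mg/mL

8.01 mg/mL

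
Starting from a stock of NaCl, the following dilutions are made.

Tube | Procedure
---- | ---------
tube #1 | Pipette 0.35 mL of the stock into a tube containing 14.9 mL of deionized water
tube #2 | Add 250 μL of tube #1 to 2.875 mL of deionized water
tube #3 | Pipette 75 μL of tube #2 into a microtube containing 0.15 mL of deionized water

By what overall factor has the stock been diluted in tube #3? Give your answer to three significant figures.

Step 1: 0.35 mL + 14.9 mL = 15.25 mL total → factor 15.25/0.35 = 43.571
Step 2: 250 μL + 2.875 mL = 3125 μL total → factor 3125/250 = 12.5
Step 3: 75 μL + 0.15 mL = 225 μL total → factor 225/75 = 3
Overall dilution factor = 43.571 × 12.5 × 3 = 1633.9

1.63 × 10^3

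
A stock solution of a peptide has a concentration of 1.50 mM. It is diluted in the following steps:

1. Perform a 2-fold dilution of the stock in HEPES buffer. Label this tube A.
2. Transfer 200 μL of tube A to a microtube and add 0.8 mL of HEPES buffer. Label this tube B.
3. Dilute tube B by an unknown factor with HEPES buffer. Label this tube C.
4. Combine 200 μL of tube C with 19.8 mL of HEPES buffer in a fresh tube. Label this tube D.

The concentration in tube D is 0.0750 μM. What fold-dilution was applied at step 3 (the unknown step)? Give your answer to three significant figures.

Step 1: 2-fold → factor 2
Step 2: 200 μL + 0.8 mL = 1000 μL total → factor 1000/200 = 5
Step 3: unknown factor x
Step 4: 200 μL + 19.8 mL = 20000 μL total → factor 20000/200 = 100
Product of known-step factors = 1000
Overall factor = 1.50 mM / (0.0750 μM) = 20000
x = 20000 / 1000 = 20.0

20.0-fold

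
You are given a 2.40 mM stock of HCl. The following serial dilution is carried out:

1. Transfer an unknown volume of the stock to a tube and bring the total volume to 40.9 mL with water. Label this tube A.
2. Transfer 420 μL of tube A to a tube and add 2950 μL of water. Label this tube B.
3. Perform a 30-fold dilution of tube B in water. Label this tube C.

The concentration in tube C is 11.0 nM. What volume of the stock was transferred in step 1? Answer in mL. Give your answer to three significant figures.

Step 1: v brought to 40.9 mL → factor = 40.9 mL/v
Step 2: 420 μL + 2950 μL = 3370 μL total → factor 3370/420 = 8.0238
Step 3: 30-fold → factor 30
Product of known-step factors = 240.71
Overall factor = 2.40 mM / (11.0 nM) = 2.1818 × 10^5
Step-1 factor = 2.1818 × 10^5 / 240.71 = 906.39
v = 40.9 mL / 906.39 = 0.0451 mL

0.0451 mL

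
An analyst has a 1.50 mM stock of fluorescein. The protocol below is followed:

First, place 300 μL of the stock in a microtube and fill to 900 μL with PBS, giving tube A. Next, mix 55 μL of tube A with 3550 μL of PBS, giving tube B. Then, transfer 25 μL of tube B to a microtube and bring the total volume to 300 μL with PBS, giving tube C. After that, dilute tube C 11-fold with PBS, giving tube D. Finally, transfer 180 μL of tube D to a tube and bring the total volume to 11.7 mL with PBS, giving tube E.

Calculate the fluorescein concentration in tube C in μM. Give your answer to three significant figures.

Step 1: 300 μL brought to 900 μL → factor 900/300 = 3
Step 2: 55 μL + 3550 μL = 3605 μL total → factor 3605/55 = 65.545
Step 3: 25 μL brought to 300 μL → factor 300/25 = 12
Dilution factor through tube C = 3 × 65.545 × 12 = 2359.6
[tube C] = 1.50 mM / 2359.6 = 0.0006357 mM = 0.636 μM

0.636 μM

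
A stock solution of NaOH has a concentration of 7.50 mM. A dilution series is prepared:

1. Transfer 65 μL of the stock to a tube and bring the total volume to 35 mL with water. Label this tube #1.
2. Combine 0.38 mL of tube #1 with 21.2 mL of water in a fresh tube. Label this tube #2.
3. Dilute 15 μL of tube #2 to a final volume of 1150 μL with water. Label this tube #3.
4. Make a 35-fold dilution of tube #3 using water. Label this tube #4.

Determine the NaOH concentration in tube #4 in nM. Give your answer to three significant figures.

Step 1: 65 μL brought to 35 mL → factor 35000/65 = 538.46
Step 2: 0.38 mL + 21.2 mL = 21.58 mL total → factor 21.58/0.38 = 56.789
Step 3: 15 μL brought to 1150 μL → factor 1150/15 = 76.667
Step 4: 35-fold → factor 35
Overall dilution factor = 538.46 × 56.789 × 76.667 × 35 = 8.2054 × 10^7
Final = 7.50 mM / 8.2054 × 10^7 = 9.140 × 10^-8 mM = 0.0914 nM

0.0914 nM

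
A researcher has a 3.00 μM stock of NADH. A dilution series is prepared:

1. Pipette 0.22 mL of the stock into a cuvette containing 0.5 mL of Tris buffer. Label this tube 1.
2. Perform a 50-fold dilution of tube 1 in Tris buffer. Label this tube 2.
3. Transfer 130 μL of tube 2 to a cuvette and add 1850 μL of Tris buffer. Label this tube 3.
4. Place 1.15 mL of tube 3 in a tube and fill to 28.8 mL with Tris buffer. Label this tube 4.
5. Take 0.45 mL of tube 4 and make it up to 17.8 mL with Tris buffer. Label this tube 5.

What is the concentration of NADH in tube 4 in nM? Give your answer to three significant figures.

Step 1: 0.22 mL + 0.5 mL = 0.72 mL total → factor 0.72/0.22 = 3.2727
Step 2: 50-fold → factor 50
Step 3: 130 μL + 1850 μL = 1980 μL total → factor 1980/130 = 15.231
Step 4: 1.15 mL brought to 28.8 mL → factor 28.8/1.15 = 25.043
Dilution factor through tube 4 = 3.2727 × 50 × 15.231 × 25.043 = 62416
[tube 4] = 3.00 μM / 62416 = 4.806 × 10^-5 μM = 0.0481 nM

0.0481 nM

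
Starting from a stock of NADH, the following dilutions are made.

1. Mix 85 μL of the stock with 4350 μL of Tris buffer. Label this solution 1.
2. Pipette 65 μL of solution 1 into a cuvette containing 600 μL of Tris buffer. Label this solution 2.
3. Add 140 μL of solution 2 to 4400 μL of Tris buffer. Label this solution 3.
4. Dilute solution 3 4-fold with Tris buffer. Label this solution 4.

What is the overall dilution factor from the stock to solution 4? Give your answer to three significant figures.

Step 1: 85 μL + 4350 μL = 4435 μL total → factor 4435/85 = 52.176
Step 2: 65 μL + 600 μL = 665 μL total → factor 665/65 = 10.231
Step 3: 140 μL + 4400 μL = 4540 μL total → factor 4540/140 = 32.429
Step 4: 4-fold → factor 4
Overall dilution factor = 52.176 × 10.231 × 32.429 × 4 = 69242

6.92 × 10^4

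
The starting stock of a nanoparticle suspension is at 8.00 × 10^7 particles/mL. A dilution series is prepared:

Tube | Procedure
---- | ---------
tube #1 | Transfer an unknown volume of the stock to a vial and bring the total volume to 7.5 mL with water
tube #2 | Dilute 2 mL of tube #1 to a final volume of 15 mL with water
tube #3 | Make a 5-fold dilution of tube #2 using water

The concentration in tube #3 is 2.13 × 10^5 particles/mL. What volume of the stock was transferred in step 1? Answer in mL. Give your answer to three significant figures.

0.749 mL

Step 1: v brought to 7.5 mL → factor = 7.5 mL/v
Step 2: 2 mL brought to 15 mL → factor 15/2 = 7.5
Step 3: 5-fold → factor 5
Product of known-step factors = 37.5
Overall factor = 8.00 × 10^7 particles/mL / (2.13 × 10^5 particles/mL) = 375.59
Step-1 factor = 375.59 / 37.5 = 10.016
v = 7.5 mL / 10.016 = 0.749 mL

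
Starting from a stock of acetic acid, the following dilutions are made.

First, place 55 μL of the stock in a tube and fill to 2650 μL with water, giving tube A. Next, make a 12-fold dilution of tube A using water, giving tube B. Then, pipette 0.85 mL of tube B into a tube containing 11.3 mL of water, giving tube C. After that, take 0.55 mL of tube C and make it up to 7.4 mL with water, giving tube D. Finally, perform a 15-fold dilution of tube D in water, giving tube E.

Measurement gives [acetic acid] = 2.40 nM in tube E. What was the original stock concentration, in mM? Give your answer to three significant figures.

Step 1: 55 μL brought to 2650 μL → factor 2650/55 = 48.182
Step 2: 12-fold → factor 12
Step 3: 0.85 mL + 11.3 mL = 12.15 mL total → factor 12.15/0.85 = 14.294
Step 4: 0.55 mL brought to 7.4 mL → factor 7.4/0.55 = 13.455
Step 5: 15-fold → factor 15
Overall dilution factor = 48.182 × 12 × 14.294 × 13.455 × 15 = 1.6679 × 10^6
Stock = 2.40 nM × 1.6679 × 10^6 = 4.003 × 10^6 nM = 4.00 mM

4.00 mM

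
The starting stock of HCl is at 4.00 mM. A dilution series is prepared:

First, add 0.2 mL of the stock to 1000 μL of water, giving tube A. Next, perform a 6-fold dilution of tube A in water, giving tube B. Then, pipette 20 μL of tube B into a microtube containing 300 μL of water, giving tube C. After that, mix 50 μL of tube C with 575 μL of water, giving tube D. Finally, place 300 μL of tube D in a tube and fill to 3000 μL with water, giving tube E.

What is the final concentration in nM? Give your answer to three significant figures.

Step 1: 0.2 mL + 1000 μL = 1.2 mL total → factor 1.2/0.2 = 6
Step 2: 6-fold → factor 6
Step 3: 20 μL + 300 μL = 320 μL total → factor 320/20 = 16
Step 4: 50 μL + 575 μL = 625 μL total → factor 625/50 = 12.5
Step 5: 300 μL brought to 3000 μL → factor 3000/300 = 10
Overall dilution factor = 6 × 6 × 16 × 12.5 × 10 = 72000
Final = 4.00 mM / 72000 = 5.556 × 10^-5 mM = 55.6 nM

55.6 nM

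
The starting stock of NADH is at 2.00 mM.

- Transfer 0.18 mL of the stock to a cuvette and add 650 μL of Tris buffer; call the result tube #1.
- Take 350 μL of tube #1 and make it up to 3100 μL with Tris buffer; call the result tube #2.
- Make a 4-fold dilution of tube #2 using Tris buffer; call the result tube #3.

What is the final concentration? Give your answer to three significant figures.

Step 1: 0.18 mL + 650 μL = 0.83 mL total → factor 0.83/0.18 = 4.6111
Step 2: 350 μL brought to 3100 μL → factor 3100/350 = 8.8571
Step 3: 4-fold → factor 4
Overall dilution factor = 4.6111 × 8.8571 × 4 = 163.37
Final = 2.00 mM / 163.37 = 0.0122 mM

0.0122 mM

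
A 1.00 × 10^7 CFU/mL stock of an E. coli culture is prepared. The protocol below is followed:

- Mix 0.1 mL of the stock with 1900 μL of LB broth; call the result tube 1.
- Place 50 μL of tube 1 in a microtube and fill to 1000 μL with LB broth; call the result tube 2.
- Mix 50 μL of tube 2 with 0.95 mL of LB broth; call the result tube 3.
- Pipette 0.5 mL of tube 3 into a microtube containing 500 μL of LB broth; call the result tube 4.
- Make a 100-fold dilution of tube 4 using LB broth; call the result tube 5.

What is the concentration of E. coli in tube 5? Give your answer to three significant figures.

Step 1: 0.1 mL + 1900 μL = 2 mL total → factor 2/0.1 = 20
Step 2: 50 μL brought to 1000 μL → factor 1000/50 = 20
Step 3: 50 μL + 0.95 mL = 1000 μL total → factor 1000/50 = 20
Step 4: 0.5 mL + 500 μL = 1 mL total → factor 1/0.5 = 2
Step 5: 100-fold → factor 100
Overall dilution factor = 20 × 20 × 20 × 2 × 100 = 1.6 × 10^6
Final = 1.00 × 10^7 CFU/mL / 1.6 × 10^6 = 6.25 CFU/mL

6.25 CFU/mL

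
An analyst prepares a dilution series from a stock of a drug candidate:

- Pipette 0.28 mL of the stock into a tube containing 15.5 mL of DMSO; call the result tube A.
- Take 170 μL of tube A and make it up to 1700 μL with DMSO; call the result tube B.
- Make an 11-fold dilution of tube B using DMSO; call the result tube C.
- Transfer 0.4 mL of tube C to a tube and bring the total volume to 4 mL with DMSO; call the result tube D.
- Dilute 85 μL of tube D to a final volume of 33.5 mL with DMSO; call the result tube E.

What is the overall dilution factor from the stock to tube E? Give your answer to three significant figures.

Step 1: 0.28 mL + 15.5 mL = 15.78 mL total → factor 15.78/0.28 = 56.357
Step 2: 170 μL brought to 1700 μL → factor 1700/170 = 10
Step 3: 11-fold → factor 11
Step 4: 0.4 mL brought to 4 mL → factor 4/0.4 = 10
Step 5: 85 μL brought to 33.5 mL → factor 33500/85 = 394.12
Overall dilution factor = 56.357 × 10 × 11 × 10 × 394.12 = 2.4432 × 10^7

2.44 × 10^7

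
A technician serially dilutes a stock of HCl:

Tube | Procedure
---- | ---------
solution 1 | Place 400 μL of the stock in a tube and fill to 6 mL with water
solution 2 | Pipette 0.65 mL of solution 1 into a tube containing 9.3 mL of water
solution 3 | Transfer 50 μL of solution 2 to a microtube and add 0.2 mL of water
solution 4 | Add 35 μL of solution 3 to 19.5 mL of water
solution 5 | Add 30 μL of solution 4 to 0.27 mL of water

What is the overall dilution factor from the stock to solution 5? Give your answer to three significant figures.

6.41 × 10^6

Step 1: 400 μL brought to 6 mL → factor 6000/400 = 15
Step 2: 0.65 mL + 9.3 mL = 9.95 mL total → factor 9.95/0.65 = 15.308
Step 3: 50 μL + 0.2 mL = 250 μL total → factor 250/50 = 5
Step 4: 35 μL + 19.5 mL = 19535 μL total → factor 19535/35 = 558.14
Step 5: 30 μL + 0.27 mL = 300 μL total → factor 300/30 = 10
Overall dilution factor = 15 × 15.308 × 5 × 558.14 × 10 = 6.4079 × 10^6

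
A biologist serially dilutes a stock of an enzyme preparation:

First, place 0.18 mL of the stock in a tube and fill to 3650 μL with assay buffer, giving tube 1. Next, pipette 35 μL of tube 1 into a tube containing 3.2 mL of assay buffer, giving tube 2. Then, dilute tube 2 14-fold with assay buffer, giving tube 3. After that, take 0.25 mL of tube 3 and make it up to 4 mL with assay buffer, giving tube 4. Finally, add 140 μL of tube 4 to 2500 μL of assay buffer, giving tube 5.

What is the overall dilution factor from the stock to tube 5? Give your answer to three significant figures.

Step 1: 0.18 mL brought to 3650 μL → factor 3.65/0.18 = 20.278
Step 2: 35 μL + 3.2 mL = 3235 μL total → factor 3235/35 = 92.429
Step 3: 14-fold → factor 14
Step 4: 0.25 mL brought to 4 mL → factor 4/0.25 = 16
Step 5: 140 μL + 2500 μL = 2640 μL total → factor 2640/140 = 18.857
Overall dilution factor = 20.278 × 92.429 × 14 × 16 × 18.857 = 7.9168 × 10^6

7.92 × 10^6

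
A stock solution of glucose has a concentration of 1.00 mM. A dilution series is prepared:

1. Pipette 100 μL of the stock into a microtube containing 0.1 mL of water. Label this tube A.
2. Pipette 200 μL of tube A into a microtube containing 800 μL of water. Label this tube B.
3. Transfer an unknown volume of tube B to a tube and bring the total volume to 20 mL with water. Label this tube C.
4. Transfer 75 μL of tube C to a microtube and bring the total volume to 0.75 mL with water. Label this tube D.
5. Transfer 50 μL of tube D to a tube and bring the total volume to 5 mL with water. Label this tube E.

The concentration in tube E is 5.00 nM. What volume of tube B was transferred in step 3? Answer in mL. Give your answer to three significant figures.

1.00 mL

Step 1: 100 μL + 0.1 mL = 200 μL total → factor 200/100 = 2
Step 2: 200 μL + 800 μL = 1000 μL total → factor 1000/200 = 5
Step 3: v brought to 20 mL → factor = 20 mL/v
Step 4: 75 μL brought to 0.75 mL → factor 750/75 = 10
Step 5: 50 μL brought to 5 mL → factor 5000/50 = 100
Product of known-step factors = 10000
Overall factor = 1.00 mM / (5.00 nM) = 2 × 10^5
Step-3 factor = 2 × 10^5 / 10000 = 20
v = 20 mL / 20 = 1.00 mL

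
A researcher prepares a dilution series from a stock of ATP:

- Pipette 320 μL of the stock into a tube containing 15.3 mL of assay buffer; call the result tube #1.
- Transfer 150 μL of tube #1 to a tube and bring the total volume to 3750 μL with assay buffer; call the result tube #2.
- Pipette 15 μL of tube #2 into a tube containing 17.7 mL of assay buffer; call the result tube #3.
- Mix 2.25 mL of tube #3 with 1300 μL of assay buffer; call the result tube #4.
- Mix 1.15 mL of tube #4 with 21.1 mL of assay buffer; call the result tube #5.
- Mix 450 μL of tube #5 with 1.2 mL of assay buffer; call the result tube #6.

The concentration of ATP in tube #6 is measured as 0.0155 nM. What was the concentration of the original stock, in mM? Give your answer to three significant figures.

2.50 mM

Step 1: 320 μL + 15.3 mL = 15620 μL total → factor 15620/320 = 48.812
Step 2: 150 μL brought to 3750 μL → factor 3750/150 = 25
Step 3: 15 μL + 17.7 mL = 17715 μL total → factor 17715/15 = 1181
Step 4: 2.25 mL + 1300 μL = 3.55 mL total → factor 3.55/2.25 = 1.5778
Step 5: 1.15 mL + 21.1 mL = 22.25 mL total → factor 22.25/1.15 = 19.348
Step 6: 450 μL + 1.2 mL = 1650 μL total → factor 1650/450 = 3.6667
Overall dilution factor = 48.812 × 25 × 1181 × 1.5778 × 19.348 × 3.6667 = 1.6131 × 10^8
Stock = 0.0155 nM × 1.6131 × 10^8 = 2.500 × 10^6 nM = 2.50 mM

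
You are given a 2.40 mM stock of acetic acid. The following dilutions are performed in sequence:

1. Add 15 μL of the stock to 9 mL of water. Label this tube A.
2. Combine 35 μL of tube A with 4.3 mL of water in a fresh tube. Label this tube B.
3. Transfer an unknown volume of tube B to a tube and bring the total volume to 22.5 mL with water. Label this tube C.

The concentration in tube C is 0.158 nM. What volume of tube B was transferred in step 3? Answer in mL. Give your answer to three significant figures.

0.110 mL

Step 1: 15 μL + 9 mL = 9015 μL total → factor 9015/15 = 601
Step 2: 35 μL + 4.3 mL = 4335 μL total → factor 4335/35 = 123.86
Step 3: v brought to 22.5 mL → factor = 22.5 mL/v
Product of known-step factors = 74438
Overall factor = 2.40 mM / (0.158 nM) = 1.519 × 10^7
Step-3 factor = 1.519 × 10^7 / 74438 = 204.06
v = 22.5 mL / 204.06 = 0.110 mL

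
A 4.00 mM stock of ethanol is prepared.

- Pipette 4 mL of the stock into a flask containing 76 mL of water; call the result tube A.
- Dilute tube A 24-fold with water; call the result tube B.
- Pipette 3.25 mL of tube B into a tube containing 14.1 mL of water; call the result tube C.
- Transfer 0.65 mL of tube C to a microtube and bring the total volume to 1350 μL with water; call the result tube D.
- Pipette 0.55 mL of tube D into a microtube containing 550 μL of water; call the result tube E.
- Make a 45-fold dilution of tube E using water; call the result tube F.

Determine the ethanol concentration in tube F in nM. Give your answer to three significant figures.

8.35 nM

Step 1: 4 mL + 76 mL = 80 mL total → factor 80/4 = 20
Step 2: 24-fold → factor 24
Step 3: 3.25 mL + 14.1 mL = 17.35 mL total → factor 17.35/3.25 = 5.3385
Step 4: 0.65 mL brought to 1350 μL → factor 1.35/0.65 = 2.0769
Step 5: 0.55 mL + 550 μL = 1.1 mL total → factor 1.1/0.55 = 2
Step 6: 45-fold → factor 45
Overall dilution factor = 20 × 24 × 5.3385 × 2.0769 × 2 × 45 = 4.7898 × 10^5
Final = 4.00 mM / 4.7898 × 10^5 = 8.351 × 10^-6 mM = 8.35 nM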